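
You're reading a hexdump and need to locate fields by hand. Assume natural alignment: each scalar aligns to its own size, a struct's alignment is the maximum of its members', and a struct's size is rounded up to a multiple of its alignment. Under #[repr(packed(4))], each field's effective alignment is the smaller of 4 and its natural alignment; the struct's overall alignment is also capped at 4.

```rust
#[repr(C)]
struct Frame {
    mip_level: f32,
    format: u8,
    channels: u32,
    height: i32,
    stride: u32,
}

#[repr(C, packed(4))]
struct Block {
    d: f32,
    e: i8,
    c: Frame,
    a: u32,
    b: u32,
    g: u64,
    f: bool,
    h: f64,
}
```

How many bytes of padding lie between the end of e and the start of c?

Frame: @0: mip_level [4B, align 4] → 4; @4: format [1B, align 1] → 5; +3 pad (align 4); @8: channels [4B, align 4] → 12; @12: height [4B, align 4] → 16; @16: stride [4B, align 4] → 20; size 20, align 4
@0: d [4B, align 4] → 4
@4: e [1B, align 1] → 5
+3 pad (align 4)
@8: c [20B, align 4] → 28

3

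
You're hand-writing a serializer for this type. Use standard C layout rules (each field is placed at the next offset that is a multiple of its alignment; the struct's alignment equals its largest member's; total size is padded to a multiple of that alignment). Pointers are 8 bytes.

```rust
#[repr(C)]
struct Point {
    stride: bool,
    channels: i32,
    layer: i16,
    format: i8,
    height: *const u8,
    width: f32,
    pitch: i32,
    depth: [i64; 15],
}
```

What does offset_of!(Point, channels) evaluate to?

stride at 0 (size 1, align 1) → ends 1
pad 3 to align 4 for channels
channels at 4 (size 4, align 4) → ends 8

4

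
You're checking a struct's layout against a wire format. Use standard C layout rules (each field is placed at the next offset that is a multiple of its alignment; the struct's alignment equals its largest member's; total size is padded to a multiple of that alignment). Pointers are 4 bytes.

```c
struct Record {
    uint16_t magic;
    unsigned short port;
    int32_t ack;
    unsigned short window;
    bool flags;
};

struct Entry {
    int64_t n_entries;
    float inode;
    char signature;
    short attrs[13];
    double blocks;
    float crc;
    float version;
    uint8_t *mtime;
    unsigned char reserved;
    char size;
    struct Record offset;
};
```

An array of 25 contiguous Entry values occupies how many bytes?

Record: magic at 0 (size 2, align 2) → ends 2; port at 2 (size 2, align 2) → ends 4; ack at 4 (size 4, align 4) → ends 8; window at 8 (size 2, align 2) → ends 10; flags at 10 (size 1, align 1) → ends 11; tail pad 1 to reach multiple of 4; total 12 bytes, alignment 4
n_entries at 0 (size 8, align 8) → ends 8
inode at 8 (size 4, align 4) → ends 12
signature at 12 (size 1, align 1) → ends 13
pad 1 to align 2 for attrs
attrs at 14 (size 26, align 2) → ends 40
blocks at 40 (size 8, align 8) → ends 48
crc at 48 (size 4, align 4) → ends 52
version at 52 (size 4, align 4) → ends 56
mtime at 56 (size 4, align 4) → ends 60
reserved at 60 (size 1, align 1) → ends 61
size at 61 (size 1, align 1) → ends 62
pad 2 to align 4 for offset
offset at 64 (size 12, align 4) → ends 76
tail pad 4 to reach multiple of 8
total 80 bytes, alignment 8
array of 25: 25 × 80 = 2000

2000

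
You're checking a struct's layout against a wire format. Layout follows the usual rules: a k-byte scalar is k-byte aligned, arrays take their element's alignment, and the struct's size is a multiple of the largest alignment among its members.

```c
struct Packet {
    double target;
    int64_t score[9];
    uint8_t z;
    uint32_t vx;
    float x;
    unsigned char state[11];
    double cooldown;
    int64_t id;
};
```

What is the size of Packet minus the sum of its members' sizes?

target at 0 (size 8, align 8) → ends 8
score at 8 (size 72, align 8) → ends 80
z at 80 (size 1, align 1) → ends 81
pad 3 to align 4 for vx
vx at 84 (size 4, align 4) → ends 88
x at 88 (size 4, align 4) → ends 92
state at 92 (size 11, align 1) → ends 103
pad 1 to align 8 for cooldown
cooldown at 104 (size 8, align 8) → ends 112
id at 112 (size 8, align 8) → ends 120
total 120 bytes, alignment 8
data bytes 116, size 120 → padding 4

4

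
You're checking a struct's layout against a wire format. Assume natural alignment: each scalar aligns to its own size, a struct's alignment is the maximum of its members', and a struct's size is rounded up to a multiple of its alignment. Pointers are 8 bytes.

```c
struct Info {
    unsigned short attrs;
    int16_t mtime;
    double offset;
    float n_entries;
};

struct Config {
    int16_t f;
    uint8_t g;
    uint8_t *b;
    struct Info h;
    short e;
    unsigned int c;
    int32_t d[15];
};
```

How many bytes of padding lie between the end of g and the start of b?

5

Info: 0..2  attrs  (2B, 2-aligned); 2..4  mtime  (2B, 2-aligned); 4..8  -- padding (4B); 8..16  offset  (8B, 8-aligned); 16..20  n_entries  (4B, 4-aligned); 20..24  -- tail padding (4B); sizeof = 24, alignof = 8
0..2  f  (2B, 2-aligned)
2..3  g  (1B, 1-aligned)
3..8  -- padding (5B)
8..16  b  (8B, 8-aligned)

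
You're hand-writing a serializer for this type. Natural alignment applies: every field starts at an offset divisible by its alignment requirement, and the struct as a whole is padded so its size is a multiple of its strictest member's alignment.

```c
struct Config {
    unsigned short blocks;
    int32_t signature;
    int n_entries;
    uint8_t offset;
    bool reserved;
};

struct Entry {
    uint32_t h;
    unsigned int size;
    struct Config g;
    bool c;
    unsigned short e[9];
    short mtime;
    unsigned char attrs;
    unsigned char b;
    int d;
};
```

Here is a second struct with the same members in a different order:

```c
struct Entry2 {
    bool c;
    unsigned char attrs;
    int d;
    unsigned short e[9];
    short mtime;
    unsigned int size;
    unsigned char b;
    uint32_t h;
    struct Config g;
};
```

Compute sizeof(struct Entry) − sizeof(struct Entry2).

-4

Config: blocks at 0 (size 2, align 2) → ends 2; pad 2 to align 4 for signature; signature at 4 (size 4, align 4) → ends 8; n_entries at 8 (size 4, align 4) → ends 12; offset at 12 (size 1, align 1) → ends 13; reserved at 13 (size 1, align 1) → ends 14; tail pad 2 to reach multiple of 4; total 16 bytes, alignment 4
h at 0 (size 4, align 4) → ends 4
size at 4 (size 4, align 4) → ends 8
g at 8 (size 16, align 4) → ends 24
c at 24 (size 1, align 1) → ends 25
pad 1 to align 2 for e
e at 26 (size 18, align 2) → ends 44
mtime at 44 (size 2, align 2) → ends 46
attrs at 46 (size 1, align 1) → ends 47
b at 47 (size 1, align 1) → ends 48
d at 48 (size 4, align 4) → ends 52
total 52 bytes, alignment 4
— Entry2 —
c at 0 (size 1, align 1) → ends 1
attrs at 1 (size 1, align 1) → ends 2
pad 2 to align 4 for d
d at 4 (size 4, align 4) → ends 8
e at 8 (size 18, align 2) → ends 26
mtime at 26 (size 2, align 2) → ends 28
size at 28 (size 4, align 4) → ends 32
b at 32 (size 1, align 1) → ends 33
pad 3 to align 4 for h
h at 36 (size 4, align 4) → ends 40
g at 40 (size 16, align 4) → ends 56
total 56 bytes, alignment 4
52 − 56 = -4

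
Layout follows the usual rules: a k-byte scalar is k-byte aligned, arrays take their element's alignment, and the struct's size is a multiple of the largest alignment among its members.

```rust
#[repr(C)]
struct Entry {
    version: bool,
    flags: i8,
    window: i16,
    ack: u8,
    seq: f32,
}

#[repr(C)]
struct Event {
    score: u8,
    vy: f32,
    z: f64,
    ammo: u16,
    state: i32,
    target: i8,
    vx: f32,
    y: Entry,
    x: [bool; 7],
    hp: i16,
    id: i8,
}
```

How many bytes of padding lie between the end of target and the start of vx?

Entry: @0: version [1B, align 1] → 1; @1: flags [1B, align 1] → 2; @2: window [2B, align 2] → 4; @4: ack [1B, align 1] → 5; +3 pad (align 4); @8: seq [4B, align 4] → 12; size 12, align 4
@0: score [1B, align 1] → 1
+3 pad (align 4)
@4: vy [4B, align 4] → 8
@8: z [8B, align 8] → 16
@16: ammo [2B, align 2] → 18
+2 pad (align 4)
@20: state [4B, align 4] → 24
@24: target [1B, align 1] → 25
+3 pad (align 4)
@28: vx [4B, align 4] → 32

3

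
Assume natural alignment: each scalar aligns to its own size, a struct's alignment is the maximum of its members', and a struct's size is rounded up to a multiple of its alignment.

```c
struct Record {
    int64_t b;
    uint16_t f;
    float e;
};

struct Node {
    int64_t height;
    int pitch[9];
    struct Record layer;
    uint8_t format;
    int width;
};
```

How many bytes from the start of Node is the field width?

68

Record: @0: b [8B, align 8] → 8; @8: f [2B, align 2] → 10; +2 pad (align 4); @12: e [4B, align 4] → 16; size 16, align 8
@0: height [8B, align 8] → 8
@8: pitch [36B, align 4] → 44
+4 pad (align 8)
@48: layer [16B, align 8] → 64
@64: format [1B, align 1] → 65
+3 pad (align 4)
@68: width [4B, align 4] → 72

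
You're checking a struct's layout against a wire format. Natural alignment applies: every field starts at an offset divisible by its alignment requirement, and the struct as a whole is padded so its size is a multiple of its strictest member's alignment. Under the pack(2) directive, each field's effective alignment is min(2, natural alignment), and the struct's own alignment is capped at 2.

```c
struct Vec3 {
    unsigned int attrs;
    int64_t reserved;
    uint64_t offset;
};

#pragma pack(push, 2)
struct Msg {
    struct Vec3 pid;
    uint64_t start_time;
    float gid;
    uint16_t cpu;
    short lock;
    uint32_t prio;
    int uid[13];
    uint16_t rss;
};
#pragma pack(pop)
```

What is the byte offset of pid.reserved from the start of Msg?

8

Vec3: 0..4  attrs  (4B, 4-aligned); 4..8  -- padding (4B); 8..16  reserved  (8B, 8-aligned); 16..24  offset  (8B, 8-aligned); sizeof = 24, alignof = 8
0..24  pid  (24B, 2-aligned)
within Vec3: reserved at 8
0 + 8 = 8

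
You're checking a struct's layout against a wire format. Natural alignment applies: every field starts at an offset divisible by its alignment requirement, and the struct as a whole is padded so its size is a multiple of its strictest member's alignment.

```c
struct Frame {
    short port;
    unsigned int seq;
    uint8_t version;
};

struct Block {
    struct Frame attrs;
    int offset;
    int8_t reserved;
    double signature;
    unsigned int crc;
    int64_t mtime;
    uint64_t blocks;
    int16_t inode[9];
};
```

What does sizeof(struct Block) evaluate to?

Frame: @0: port [2B, align 2] → 2; +2 pad (align 4); @4: seq [4B, align 4] → 8; @8: version [1B, align 1] → 9; +3 tail pad (align 4); size 12, align 4
@0: attrs [12B, align 4] → 12
@12: offset [4B, align 4] → 16
@16: reserved [1B, align 1] → 17
+7 pad (align 8)
@24: signature [8B, align 8] → 32
@32: crc [4B, align 4] → 36
+4 pad (align 8)
@40: mtime [8B, align 8] → 48
@48: blocks [8B, align 8] → 56
@56: inode [18B, align 2] → 74
+6 tail pad (align 8)
size 80, align 8

80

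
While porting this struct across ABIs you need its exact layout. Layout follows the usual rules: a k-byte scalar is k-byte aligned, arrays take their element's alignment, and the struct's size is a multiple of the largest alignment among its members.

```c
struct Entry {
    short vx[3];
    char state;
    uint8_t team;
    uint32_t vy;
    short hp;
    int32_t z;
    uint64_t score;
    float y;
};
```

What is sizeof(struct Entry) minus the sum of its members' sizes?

10

vx at 0 (size 6, align 2) → ends 6
state at 6 (size 1, align 1) → ends 7
team at 7 (size 1, align 1) → ends 8
vy at 8 (size 4, align 4) → ends 12
hp at 12 (size 2, align 2) → ends 14
pad 2 to align 4 for z
z at 16 (size 4, align 4) → ends 20
pad 4 to align 8 for score
score at 24 (size 8, align 8) → ends 32
y at 32 (size 4, align 4) → ends 36
tail pad 4 to reach multiple of 8
total 40 bytes, alignment 8
data bytes 30, size 40 → padding 10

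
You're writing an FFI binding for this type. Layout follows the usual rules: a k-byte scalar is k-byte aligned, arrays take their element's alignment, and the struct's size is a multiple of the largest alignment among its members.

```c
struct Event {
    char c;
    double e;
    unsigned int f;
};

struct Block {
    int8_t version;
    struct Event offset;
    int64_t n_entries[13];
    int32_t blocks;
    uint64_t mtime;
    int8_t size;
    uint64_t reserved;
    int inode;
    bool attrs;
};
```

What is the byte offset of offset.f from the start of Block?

Event: 0..1  c  (1B, 1-aligned); 1..8  -- padding (7B); 8..16  e  (8B, 8-aligned); 16..20  f  (4B, 4-aligned); 20..24  -- tail padding (4B); sizeof = 24, alignof = 8
0..1  version  (1B, 1-aligned)
1..8  -- padding (7B)
8..32  offset  (24B, 8-aligned)
within Event: f at 16
8 + 16 = 24

24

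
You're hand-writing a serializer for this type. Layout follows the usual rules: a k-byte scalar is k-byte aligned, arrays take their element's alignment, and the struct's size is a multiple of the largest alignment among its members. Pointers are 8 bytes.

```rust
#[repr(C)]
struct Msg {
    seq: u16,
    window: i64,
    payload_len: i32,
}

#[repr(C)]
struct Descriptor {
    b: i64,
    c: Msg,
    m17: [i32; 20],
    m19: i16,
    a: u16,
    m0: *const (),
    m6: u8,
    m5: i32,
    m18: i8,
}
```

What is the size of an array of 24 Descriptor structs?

3456

Msg: seq at 0 (size 2, align 2) → ends 2; pad 6 to align 8 for window; window at 8 (size 8, align 8) → ends 16; payload_len at 16 (size 4, align 4) → ends 20; tail pad 4 to reach multiple of 8; total 24 bytes, alignment 8
b at 0 (size 8, align 8) → ends 8
c at 8 (size 24, align 8) → ends 32
m17 at 32 (size 80, align 4) → ends 112
m19 at 112 (size 2, align 2) → ends 114
a at 114 (size 2, align 2) → ends 116
pad 4 to align 8 for m0
m0 at 120 (size 8, align 8) → ends 128
m6 at 128 (size 1, align 1) → ends 129
pad 3 to align 4 for m5
m5 at 132 (size 4, align 4) → ends 136
m18 at 136 (size 1, align 1) → ends 137
tail pad 7 to reach multiple of 8
total 144 bytes, alignment 8
array of 24: 24 × 144 = 3456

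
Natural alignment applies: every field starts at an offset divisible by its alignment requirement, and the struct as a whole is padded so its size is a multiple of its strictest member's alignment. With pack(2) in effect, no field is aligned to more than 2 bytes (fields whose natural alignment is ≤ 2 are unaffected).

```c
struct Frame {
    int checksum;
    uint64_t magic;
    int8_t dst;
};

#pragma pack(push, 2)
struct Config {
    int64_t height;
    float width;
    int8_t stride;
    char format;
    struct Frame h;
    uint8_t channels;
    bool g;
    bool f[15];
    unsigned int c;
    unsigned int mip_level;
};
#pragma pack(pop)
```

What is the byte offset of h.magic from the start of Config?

22

Frame: 0..4  checksum  (4B, 4-aligned); 4..8  -- padding (4B); 8..16  magic  (8B, 8-aligned); 16..17  dst  (1B, 1-aligned); 17..24  -- tail padding (7B); sizeof = 24, alignof = 8
0..8  height  (8B, 2-aligned)
8..12  width  (4B, 2-aligned)
12..13  stride  (1B, 1-aligned)
13..14  format  (1B, 1-aligned)
14..38  h  (24B, 2-aligned)
within Frame: magic at 8
14 + 8 = 22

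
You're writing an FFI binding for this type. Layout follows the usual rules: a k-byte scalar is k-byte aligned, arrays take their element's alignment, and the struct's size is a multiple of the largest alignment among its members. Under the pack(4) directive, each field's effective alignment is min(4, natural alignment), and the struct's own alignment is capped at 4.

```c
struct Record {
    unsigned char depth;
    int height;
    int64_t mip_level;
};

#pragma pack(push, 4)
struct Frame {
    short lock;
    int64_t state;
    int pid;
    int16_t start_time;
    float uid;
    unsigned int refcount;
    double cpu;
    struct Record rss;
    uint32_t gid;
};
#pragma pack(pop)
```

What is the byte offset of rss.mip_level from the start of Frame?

44

Record: 0..1  depth  (1B, 1-aligned); 1..4  -- padding (3B); 4..8  height  (4B, 4-aligned); 8..16  mip_level  (8B, 8-aligned); sizeof = 16, alignof = 8
0..2  lock  (2B, 2-aligned)
2..4  -- padding (2B)
4..12  state  (8B, 4-aligned)
12..16  pid  (4B, 4-aligned)
16..18  start_time  (2B, 2-aligned)
18..20  -- padding (2B)
20..24  uid  (4B, 4-aligned)
24..28  refcount  (4B, 4-aligned)
28..36  cpu  (8B, 4-aligned)
36..52  rss  (16B, 4-aligned)
within Record: mip_level at 8
36 + 8 = 44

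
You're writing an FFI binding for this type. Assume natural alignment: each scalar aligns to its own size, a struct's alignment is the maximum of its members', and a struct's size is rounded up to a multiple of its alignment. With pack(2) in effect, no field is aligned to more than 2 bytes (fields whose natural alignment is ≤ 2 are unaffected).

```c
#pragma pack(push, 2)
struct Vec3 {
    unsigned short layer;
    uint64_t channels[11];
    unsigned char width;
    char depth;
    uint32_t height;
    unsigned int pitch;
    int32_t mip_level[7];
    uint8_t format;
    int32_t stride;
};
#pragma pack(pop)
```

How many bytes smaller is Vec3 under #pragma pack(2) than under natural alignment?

natural layout:
  0..2  layer  (2B, 2-aligned)
  2..8  -- padding (6B)
  8..96  channels  (88B, 8-aligned)
  96..97  width  (1B, 1-aligned)
  97..98  depth  (1B, 1-aligned)
  98..100  -- padding (2B)
  100..104  height  (4B, 4-aligned)
  104..108  pitch  (4B, 4-aligned)
  108..136  mip_level  (28B, 4-aligned)
  136..137  format  (1B, 1-aligned)
  137..140  -- padding (3B)
  140..144  stride  (4B, 4-aligned)
  sizeof = 144, alignof = 8
packed(2) layout:
  0..2  layer  (2B, 2-aligned)
  2..90  channels  (88B, 2-aligned)
  90..91  width  (1B, 1-aligned)
  91..92  depth  (1B, 1-aligned)
  92..96  height  (4B, 2-aligned)
  96..100  pitch  (4B, 2-aligned)
  100..128  mip_level  (28B, 2-aligned)
  128..129  format  (1B, 1-aligned)
  129..130  -- padding (1B)
  130..134  stride  (4B, 2-aligned)
  sizeof = 134, alignof = 2
144 − 134 = 10

10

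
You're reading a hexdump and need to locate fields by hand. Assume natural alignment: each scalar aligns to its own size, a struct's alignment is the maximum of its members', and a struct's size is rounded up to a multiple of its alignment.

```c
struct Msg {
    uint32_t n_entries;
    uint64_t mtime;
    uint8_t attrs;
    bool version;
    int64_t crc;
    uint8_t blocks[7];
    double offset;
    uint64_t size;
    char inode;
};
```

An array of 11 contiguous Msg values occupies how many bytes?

@0: n_entries [4B, align 4] → 4
+4 pad (align 8)
@8: mtime [8B, align 8] → 16
@16: attrs [1B, align 1] → 17
@17: version [1B, align 1] → 18
+6 pad (align 8)
@24: crc [8B, align 8] → 32
@32: blocks [7B, align 1] → 39
+1 pad (align 8)
@40: offset [8B, align 8] → 48
@48: size [8B, align 8] → 56
@56: inode [1B, align 1] → 57
+7 tail pad (align 8)
size 64, align 8
array of 11: 11 × 64 = 704

704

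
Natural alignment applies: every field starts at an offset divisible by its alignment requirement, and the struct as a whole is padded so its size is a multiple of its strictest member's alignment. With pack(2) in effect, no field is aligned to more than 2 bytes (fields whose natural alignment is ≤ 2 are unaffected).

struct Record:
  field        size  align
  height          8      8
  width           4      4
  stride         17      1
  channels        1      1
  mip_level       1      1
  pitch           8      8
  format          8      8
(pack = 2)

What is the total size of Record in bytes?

height at 0 (size 8, align 2) → ends 8
width at 8 (size 4, align 2) → ends 12
stride at 12 (size 17, align 1) → ends 29
channels at 29 (size 1, align 1) → ends 30
mip_level at 30 (size 1, align 1) → ends 31
pad 1 to align 2 for pitch
pitch at 32 (size 8, align 2) → ends 40
format at 40 (size 8, align 2) → ends 48
total 48 bytes, alignment 2

48 bytes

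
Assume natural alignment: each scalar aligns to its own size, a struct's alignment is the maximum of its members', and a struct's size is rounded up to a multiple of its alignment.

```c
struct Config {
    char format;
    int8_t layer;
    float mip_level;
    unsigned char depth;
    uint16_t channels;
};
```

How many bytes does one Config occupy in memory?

format at 0 (size 1, align 1) → ends 1
layer at 1 (size 1, align 1) → ends 2
pad 2 to align 4 for mip_level
mip_level at 4 (size 4, align 4) → ends 8
depth at 8 (size 1, align 1) → ends 9
pad 1 to align 2 for channels
channels at 10 (size 2, align 2) → ends 12
total 12 bytes, alignment 4

12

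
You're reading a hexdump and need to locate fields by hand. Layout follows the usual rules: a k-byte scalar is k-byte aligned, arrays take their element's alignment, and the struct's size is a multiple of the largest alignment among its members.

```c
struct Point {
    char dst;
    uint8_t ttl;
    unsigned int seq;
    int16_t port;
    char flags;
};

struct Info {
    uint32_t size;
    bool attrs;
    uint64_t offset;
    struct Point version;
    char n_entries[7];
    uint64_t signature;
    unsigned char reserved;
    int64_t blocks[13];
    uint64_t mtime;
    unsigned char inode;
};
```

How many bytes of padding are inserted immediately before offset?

3

Point: 0..1  dst  (1B, 1-aligned); 1..2  ttl  (1B, 1-aligned); 2..4  -- padding (2B); 4..8  seq  (4B, 4-aligned); 8..10  port  (2B, 2-aligned); 10..11  flags  (1B, 1-aligned); 11..12  -- tail padding (1B); sizeof = 12, alignof = 4
0..4  size  (4B, 4-aligned)
4..5  attrs  (1B, 1-aligned)
5..8  -- padding (3B)
8..16  offset  (8B, 8-aligned)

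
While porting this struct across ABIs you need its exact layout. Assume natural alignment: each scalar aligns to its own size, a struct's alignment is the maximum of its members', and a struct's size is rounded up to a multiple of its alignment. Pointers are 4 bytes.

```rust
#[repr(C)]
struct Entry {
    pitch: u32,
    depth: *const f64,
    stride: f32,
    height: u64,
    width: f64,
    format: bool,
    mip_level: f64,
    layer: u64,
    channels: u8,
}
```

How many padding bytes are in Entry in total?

18

@0: pitch [4B, align 4] → 4
@4: depth [4B, align 4] → 8
@8: stride [4B, align 4] → 12
+4 pad (align 8)
@16: height [8B, align 8] → 24
@24: width [8B, align 8] → 32
@32: format [1B, align 1] → 33
+7 pad (align 8)
@40: mip_level [8B, align 8] → 48
@48: layer [8B, align 8] → 56
@56: channels [1B, align 1] → 57
+7 tail pad (align 8)
size 64, align 8
data bytes 46, size 64 → padding 18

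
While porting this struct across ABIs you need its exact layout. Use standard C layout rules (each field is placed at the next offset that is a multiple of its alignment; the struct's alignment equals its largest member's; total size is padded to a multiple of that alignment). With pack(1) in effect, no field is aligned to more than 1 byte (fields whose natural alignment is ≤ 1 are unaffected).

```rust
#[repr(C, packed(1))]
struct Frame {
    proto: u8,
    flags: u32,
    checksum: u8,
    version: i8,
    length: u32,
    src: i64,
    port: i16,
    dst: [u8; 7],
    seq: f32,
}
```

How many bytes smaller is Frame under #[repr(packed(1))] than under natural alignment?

8

natural layout:
  @0: proto [1B, align 1] → 1
  +3 pad (align 4)
  @4: flags [4B, align 4] → 8
  @8: checksum [1B, align 1] → 9
  @9: version [1B, align 1] → 10
  +2 pad (align 4)
  @12: length [4B, align 4] → 16
  @16: src [8B, align 8] → 24
  @24: port [2B, align 2] → 26
  @26: dst [7B, align 1] → 33
  +3 pad (align 4)
  @36: seq [4B, align 4] → 40
  size 40, align 8
packed(1) layout:
  @0: proto [1B, align 1] → 1
  @1: flags [4B, align 1] → 5
  @5: checksum [1B, align 1] → 6
  @6: version [1B, align 1] → 7
  @7: length [4B, align 1] → 11
  @11: src [8B, align 1] → 19
  @19: port [2B, align 1] → 21
  @21: dst [7B, align 1] → 28
  @28: seq [4B, align 1] → 32
  size 32, align 1
40 − 32 = 8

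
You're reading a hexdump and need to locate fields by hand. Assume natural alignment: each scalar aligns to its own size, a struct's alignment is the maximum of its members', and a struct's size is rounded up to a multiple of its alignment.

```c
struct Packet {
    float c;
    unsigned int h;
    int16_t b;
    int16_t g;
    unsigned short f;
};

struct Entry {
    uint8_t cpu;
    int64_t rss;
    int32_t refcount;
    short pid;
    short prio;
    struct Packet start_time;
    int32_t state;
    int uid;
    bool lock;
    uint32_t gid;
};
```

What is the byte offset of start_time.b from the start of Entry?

32

Packet: @0: c [4B, align 4] → 4; @4: h [4B, align 4] → 8; @8: b [2B, align 2] → 10; @10: g [2B, align 2] → 12; @12: f [2B, align 2] → 14; +2 tail pad (align 4); size 16, align 4
@0: cpu [1B, align 1] → 1
+7 pad (align 8)
@8: rss [8B, align 8] → 16
@16: refcount [4B, align 4] → 20
@20: pid [2B, align 2] → 22
@22: prio [2B, align 2] → 24
@24: start_time [16B, align 4] → 40
within Packet: b at 8
24 + 8 = 32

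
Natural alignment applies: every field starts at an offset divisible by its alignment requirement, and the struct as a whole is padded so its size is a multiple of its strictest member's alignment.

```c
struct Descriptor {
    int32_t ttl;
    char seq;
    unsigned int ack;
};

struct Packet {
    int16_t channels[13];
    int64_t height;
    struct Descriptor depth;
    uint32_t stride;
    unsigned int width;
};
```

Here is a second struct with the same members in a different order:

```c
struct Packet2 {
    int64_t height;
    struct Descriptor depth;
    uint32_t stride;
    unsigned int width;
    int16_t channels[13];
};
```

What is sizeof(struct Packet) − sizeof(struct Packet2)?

8

Descriptor: 0..4  ttl  (4B, 4-aligned); 4..5  seq  (1B, 1-aligned); 5..8  -- padding (3B); 8..12  ack  (4B, 4-aligned); sizeof = 12, alignof = 4
0..26  channels  (26B, 2-aligned)
26..32  -- padding (6B)
32..40  height  (8B, 8-aligned)
40..52  depth  (12B, 4-aligned)
52..56  stride  (4B, 4-aligned)
56..60  width  (4B, 4-aligned)
60..64  -- tail padding (4B)
sizeof = 64, alignof = 8
— Packet2 —
0..8  height  (8B, 8-aligned)
8..20  depth  (12B, 4-aligned)
20..24  stride  (4B, 4-aligned)
24..28  width  (4B, 4-aligned)
28..54  channels  (26B, 2-aligned)
54..56  -- tail padding (2B)
sizeof = 56, alignof = 8
64 − 56 = 8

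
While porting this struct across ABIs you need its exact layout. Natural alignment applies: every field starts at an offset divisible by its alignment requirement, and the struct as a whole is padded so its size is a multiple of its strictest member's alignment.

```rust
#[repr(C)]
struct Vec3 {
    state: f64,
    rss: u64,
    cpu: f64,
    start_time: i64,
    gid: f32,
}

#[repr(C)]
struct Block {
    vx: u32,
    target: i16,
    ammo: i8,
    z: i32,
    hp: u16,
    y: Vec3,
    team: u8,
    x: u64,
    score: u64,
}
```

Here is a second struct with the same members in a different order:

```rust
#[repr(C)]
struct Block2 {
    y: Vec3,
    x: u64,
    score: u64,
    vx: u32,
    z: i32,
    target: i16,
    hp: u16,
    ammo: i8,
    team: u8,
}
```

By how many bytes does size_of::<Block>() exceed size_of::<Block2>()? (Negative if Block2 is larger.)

Vec3: 0..8  state  (8B, 8-aligned); 8..16  rss  (8B, 8-aligned); 16..24  cpu  (8B, 8-aligned); 24..32  start_time  (8B, 8-aligned); 32..36  gid  (4B, 4-aligned); 36..40  -- tail padding (4B); sizeof = 40, alignof = 8
0..4  vx  (4B, 4-aligned)
4..6  target  (2B, 2-aligned)
6..7  ammo  (1B, 1-aligned)
7..8  -- padding (1B)
8..12  z  (4B, 4-aligned)
12..14  hp  (2B, 2-aligned)
14..16  -- padding (2B)
16..56  y  (40B, 8-aligned)
56..57  team  (1B, 1-aligned)
57..64  -- padding (7B)
64..72  x  (8B, 8-aligned)
72..80  score  (8B, 8-aligned)
sizeof = 80, alignof = 8
— Block2 —
0..40  y  (40B, 8-aligned)
40..48  x  (8B, 8-aligned)
48..56  score  (8B, 8-aligned)
56..60  vx  (4B, 4-aligned)
60..64  z  (4B, 4-aligned)
64..66  target  (2B, 2-aligned)
66..68  hp  (2B, 2-aligned)
68..69  ammo  (1B, 1-aligned)
69..70  team  (1B, 1-aligned)
70..72  -- tail padding (2B)
sizeof = 72, alignof = 8
80 − 72 = 8

8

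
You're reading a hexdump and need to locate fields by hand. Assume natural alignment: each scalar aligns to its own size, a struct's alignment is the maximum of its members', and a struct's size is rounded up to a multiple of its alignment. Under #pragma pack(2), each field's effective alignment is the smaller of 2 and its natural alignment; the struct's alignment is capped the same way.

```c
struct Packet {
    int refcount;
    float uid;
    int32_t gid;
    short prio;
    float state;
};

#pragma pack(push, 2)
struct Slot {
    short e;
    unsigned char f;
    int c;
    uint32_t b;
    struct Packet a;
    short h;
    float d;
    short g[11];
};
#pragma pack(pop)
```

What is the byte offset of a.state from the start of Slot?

Packet: 0..4  refcount  (4B, 4-aligned); 4..8  uid  (4B, 4-aligned); 8..12  gid  (4B, 4-aligned); 12..14  prio  (2B, 2-aligned); 14..16  -- padding (2B); 16..20  state  (4B, 4-aligned); sizeof = 20, alignof = 4
0..2  e  (2B, 2-aligned)
2..3  f  (1B, 1-aligned)
3..4  -- padding (1B)
4..8  c  (4B, 2-aligned)
8..12  b  (4B, 2-aligned)
12..32  a  (20B, 2-aligned)
within Packet: state at 16
12 + 16 = 28

28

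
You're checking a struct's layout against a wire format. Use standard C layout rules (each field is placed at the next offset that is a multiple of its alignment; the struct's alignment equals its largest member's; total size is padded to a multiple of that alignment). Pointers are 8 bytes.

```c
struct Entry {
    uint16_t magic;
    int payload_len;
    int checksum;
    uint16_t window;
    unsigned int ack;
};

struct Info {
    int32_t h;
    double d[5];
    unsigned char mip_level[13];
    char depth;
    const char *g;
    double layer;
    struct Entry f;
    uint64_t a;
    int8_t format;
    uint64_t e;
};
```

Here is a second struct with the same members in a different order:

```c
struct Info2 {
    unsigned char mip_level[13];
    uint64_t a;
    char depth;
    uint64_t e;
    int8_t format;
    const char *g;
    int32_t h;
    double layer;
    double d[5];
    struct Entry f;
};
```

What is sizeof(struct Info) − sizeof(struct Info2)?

Entry: 0..2  magic  (2B, 2-aligned); 2..4  -- padding (2B); 4..8  payload_len  (4B, 4-aligned); 8..12  checksum  (4B, 4-aligned); 12..14  window  (2B, 2-aligned); 14..16  -- padding (2B); 16..20  ack  (4B, 4-aligned); sizeof = 20, alignof = 4
0..4  h  (4B, 4-aligned)
4..8  -- padding (4B)
8..48  d  (40B, 8-aligned)
48..61  mip_level  (13B, 1-aligned)
61..62  depth  (1B, 1-aligned)
62..64  -- padding (2B)
64..72  g  (8B, 8-aligned)
72..80  layer  (8B, 8-aligned)
80..100  f  (20B, 4-aligned)
100..104  -- padding (4B)
104..112  a  (8B, 8-aligned)
112..113  format  (1B, 1-aligned)
113..120  -- padding (7B)
120..128  e  (8B, 8-aligned)
sizeof = 128, alignof = 8
— Info2 —
0..13  mip_level  (13B, 1-aligned)
13..16  -- padding (3B)
16..24  a  (8B, 8-aligned)
24..25  depth  (1B, 1-aligned)
25..32  -- padding (7B)
32..40  e  (8B, 8-aligned)
40..41  format  (1B, 1-aligned)
41..48  -- padding (7B)
48..56  g  (8B, 8-aligned)
56..60  h  (4B, 4-aligned)
60..64  -- padding (4B)
64..72  layer  (8B, 8-aligned)
72..112  d  (40B, 8-aligned)
112..132  f  (20B, 4-aligned)
132..136  -- tail padding (4B)
sizeof = 136, alignof = 8
128 − 136 = -8

-8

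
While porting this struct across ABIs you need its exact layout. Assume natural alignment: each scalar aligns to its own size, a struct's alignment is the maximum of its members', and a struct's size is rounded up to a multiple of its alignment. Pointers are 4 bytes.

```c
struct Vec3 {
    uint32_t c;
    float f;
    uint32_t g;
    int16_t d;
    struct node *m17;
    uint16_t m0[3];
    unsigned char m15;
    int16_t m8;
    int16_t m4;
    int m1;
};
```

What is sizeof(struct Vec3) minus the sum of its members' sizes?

c at 0 (size 4, align 4) → ends 4
f at 4 (size 4, align 4) → ends 8
g at 8 (size 4, align 4) → ends 12
d at 12 (size 2, align 2) → ends 14
pad 2 to align 4 for m17
m17 at 16 (size 4, align 4) → ends 20
m0 at 20 (size 6, align 2) → ends 26
m15 at 26 (size 1, align 1) → ends 27
pad 1 to align 2 for m8
m8 at 28 (size 2, align 2) → ends 30
m4 at 30 (size 2, align 2) → ends 32
m1 at 32 (size 4, align 4) → ends 36
total 36 bytes, alignment 4
data bytes 33, size 36 → padding 3

3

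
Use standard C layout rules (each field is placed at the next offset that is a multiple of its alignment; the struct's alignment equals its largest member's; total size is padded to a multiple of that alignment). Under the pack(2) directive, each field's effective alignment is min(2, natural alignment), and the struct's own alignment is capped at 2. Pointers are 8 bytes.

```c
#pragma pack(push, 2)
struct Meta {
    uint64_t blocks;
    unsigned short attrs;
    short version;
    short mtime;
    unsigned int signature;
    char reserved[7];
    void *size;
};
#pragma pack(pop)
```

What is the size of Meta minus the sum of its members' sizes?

1

@0: blocks [8B, align 2] → 8
@8: attrs [2B, align 2] → 10
@10: version [2B, align 2] → 12
@12: mtime [2B, align 2] → 14
@14: signature [4B, align 2] → 18
@18: reserved [7B, align 1] → 25
+1 pad (align 2)
@26: size [8B, align 2] → 34
size 34, align 2
data bytes 33, size 34 → padding 1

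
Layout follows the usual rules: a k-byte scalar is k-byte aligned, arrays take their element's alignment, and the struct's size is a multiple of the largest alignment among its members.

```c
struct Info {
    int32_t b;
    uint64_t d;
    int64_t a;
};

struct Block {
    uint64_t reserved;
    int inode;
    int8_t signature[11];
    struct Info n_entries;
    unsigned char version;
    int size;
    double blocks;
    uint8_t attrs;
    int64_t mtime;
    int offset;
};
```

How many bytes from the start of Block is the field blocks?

Info: b at 0 (size 4, align 4) → ends 4; pad 4 to align 8 for d; d at 8 (size 8, align 8) → ends 16; a at 16 (size 8, align 8) → ends 24; total 24 bytes, alignment 8
reserved at 0 (size 8, align 8) → ends 8
inode at 8 (size 4, align 4) → ends 12
signature at 12 (size 11, align 1) → ends 23
pad 1 to align 8 for n_entries
n_entries at 24 (size 24, align 8) → ends 48
version at 48 (size 1, align 1) → ends 49
pad 3 to align 4 for size
size at 52 (size 4, align 4) → ends 56
blocks at 56 (size 8, align 8) → ends 64

56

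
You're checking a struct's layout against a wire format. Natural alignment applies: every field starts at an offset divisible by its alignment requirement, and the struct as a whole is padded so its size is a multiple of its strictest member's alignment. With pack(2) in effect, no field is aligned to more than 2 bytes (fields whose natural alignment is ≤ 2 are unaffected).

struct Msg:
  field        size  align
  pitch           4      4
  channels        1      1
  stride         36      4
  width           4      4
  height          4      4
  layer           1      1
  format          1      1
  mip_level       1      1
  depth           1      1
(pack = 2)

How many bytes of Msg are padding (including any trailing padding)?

0..4  pitch  (4B, 2-aligned)
4..5  channels  (1B, 1-aligned)
5..6  -- padding (1B)
6..42  stride  (36B, 2-aligned)
42..46  width  (4B, 2-aligned)
46..50  height  (4B, 2-aligned)
50..51  layer  (1B, 1-aligned)
51..52  format  (1B, 1-aligned)
52..53  mip_level  (1B, 1-aligned)
53..54  depth  (1B, 1-aligned)
sizeof = 54, alignof = 2
data bytes 53, size 54 → padding 1

1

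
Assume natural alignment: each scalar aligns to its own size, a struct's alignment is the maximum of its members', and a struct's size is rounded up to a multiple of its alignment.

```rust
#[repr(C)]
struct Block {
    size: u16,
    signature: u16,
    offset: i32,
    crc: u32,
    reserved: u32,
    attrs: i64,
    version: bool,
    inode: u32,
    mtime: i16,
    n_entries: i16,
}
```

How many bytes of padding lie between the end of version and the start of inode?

@0: size [2B, align 2] → 2
@2: signature [2B, align 2] → 4
@4: offset [4B, align 4] → 8
@8: crc [4B, align 4] → 12
@12: reserved [4B, align 4] → 16
@16: attrs [8B, align 8] → 24
@24: version [1B, align 1] → 25
+3 pad (align 4)
@28: inode [4B, align 4] → 32

3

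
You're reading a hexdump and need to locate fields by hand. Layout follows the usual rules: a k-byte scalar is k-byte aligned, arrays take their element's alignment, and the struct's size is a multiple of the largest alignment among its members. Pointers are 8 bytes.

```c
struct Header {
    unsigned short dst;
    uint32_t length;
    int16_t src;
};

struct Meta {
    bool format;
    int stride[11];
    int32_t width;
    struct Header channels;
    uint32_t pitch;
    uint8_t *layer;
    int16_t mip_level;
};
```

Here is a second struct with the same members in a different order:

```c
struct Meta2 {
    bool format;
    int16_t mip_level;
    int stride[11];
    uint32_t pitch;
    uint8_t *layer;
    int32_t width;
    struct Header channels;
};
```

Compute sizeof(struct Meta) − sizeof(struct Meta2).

8

Header: 0..2  dst  (2B, 2-aligned); 2..4  -- padding (2B); 4..8  length  (4B, 4-aligned); 8..10  src  (2B, 2-aligned); 10..12  -- tail padding (2B); sizeof = 12, alignof = 4
0..1  format  (1B, 1-aligned)
1..4  -- padding (3B)
4..48  stride  (44B, 4-aligned)
48..52  width  (4B, 4-aligned)
52..64  channels  (12B, 4-aligned)
64..68  pitch  (4B, 4-aligned)
68..72  -- padding (4B)
72..80  layer  (8B, 8-aligned)
80..82  mip_level  (2B, 2-aligned)
82..88  -- tail padding (6B)
sizeof = 88, alignof = 8
— Meta2 —
0..1  format  (1B, 1-aligned)
1..2  -- padding (1B)
2..4  mip_level  (2B, 2-aligned)
4..48  stride  (44B, 4-aligned)
48..52  pitch  (4B, 4-aligned)
52..56  -- padding (4B)
56..64  layer  (8B, 8-aligned)
64..68  width  (4B, 4-aligned)
68..80  channels  (12B, 4-aligned)
sizeof = 80, alignof = 8
88 − 80 = 8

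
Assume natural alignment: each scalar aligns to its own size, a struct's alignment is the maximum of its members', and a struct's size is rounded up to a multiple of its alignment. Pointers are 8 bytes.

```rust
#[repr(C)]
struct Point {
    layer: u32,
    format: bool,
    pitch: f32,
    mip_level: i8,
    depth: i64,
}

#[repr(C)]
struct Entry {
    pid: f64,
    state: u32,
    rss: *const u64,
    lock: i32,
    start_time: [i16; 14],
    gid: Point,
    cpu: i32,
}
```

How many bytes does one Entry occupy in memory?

Point: @0: layer [4B, align 4] → 4; @4: format [1B, align 1] → 5; +3 pad (align 4); @8: pitch [4B, align 4] → 12; @12: mip_level [1B, align 1] → 13; +3 pad (align 8); @16: depth [8B, align 8] → 24; size 24, align 8
@0: pid [8B, align 8] → 8
@8: state [4B, align 4] → 12
+4 pad (align 8)
@16: rss [8B, align 8] → 24
@24: lock [4B, align 4] → 28
@28: start_time [28B, align 2] → 56
@56: gid [24B, align 8] → 80
@80: cpu [4B, align 4] → 84
+4 tail pad (align 8)
size 88, align 8

88 bytes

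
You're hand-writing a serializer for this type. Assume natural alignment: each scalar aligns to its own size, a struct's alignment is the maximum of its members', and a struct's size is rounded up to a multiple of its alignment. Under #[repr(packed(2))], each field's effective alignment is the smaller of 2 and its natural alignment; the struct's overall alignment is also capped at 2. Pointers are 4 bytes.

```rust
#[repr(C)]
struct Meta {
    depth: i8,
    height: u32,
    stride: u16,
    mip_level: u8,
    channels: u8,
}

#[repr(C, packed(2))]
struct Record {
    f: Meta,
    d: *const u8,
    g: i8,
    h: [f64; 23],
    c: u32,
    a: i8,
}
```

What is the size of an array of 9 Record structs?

Meta: depth at 0 (size 1, align 1) → ends 1; pad 3 to align 4 for height; height at 4 (size 4, align 4) → ends 8; stride at 8 (size 2, align 2) → ends 10; mip_level at 10 (size 1, align 1) → ends 11; channels at 11 (size 1, align 1) → ends 12; total 12 bytes, alignment 4
f at 0 (size 12, align 2) → ends 12
d at 12 (size 4, align 2) → ends 16
g at 16 (size 1, align 1) → ends 17
pad 1 to align 2 for h
h at 18 (size 184, align 2) → ends 202
c at 202 (size 4, align 2) → ends 206
a at 206 (size 1, align 1) → ends 207
tail pad 1 to reach multiple of 2
total 208 bytes, alignment 2
array of 9: 9 × 208 = 1872

1872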